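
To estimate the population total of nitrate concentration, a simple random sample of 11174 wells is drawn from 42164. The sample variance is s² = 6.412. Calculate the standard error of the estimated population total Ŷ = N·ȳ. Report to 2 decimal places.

865.91

Var(Ŷ) = N²·Var(ȳ) = N²·(1 − n/N)·s²/n.
f = 11174/42164 = 0.26501281; Var(ȳ) = 0.73498719·6.412/11174 = 4.2175925 × 10^-4.
Var(Ŷ) = 42164² · (4.2175925 × 10^-4) = 749804.82.
SE(Ŷ) = √(749804.82) = 865.91.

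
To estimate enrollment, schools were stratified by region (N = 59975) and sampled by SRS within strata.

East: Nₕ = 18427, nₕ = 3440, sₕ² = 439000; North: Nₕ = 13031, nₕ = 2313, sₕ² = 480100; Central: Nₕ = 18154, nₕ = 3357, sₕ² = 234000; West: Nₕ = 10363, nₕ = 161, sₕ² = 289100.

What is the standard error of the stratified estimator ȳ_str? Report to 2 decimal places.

8.71

Var(ȳ_str) = Σₕ Wₕ²(1 − fₕ)sₕ²/nₕ with Wₕ = Nₕ/N, N = 59975.
East: Wₕ = 0.30724469; term = 0.30724469²·(1 − 0.18668259)·439000/3440 = 9.797943.
North: Wₕ = 0.21727386; term = 0.21727386²·(1 − 0.17749981)·480100/2313 = 8.0594807.
Central: Wₕ = 0.30269279; term = 0.30269279²·(1 − 0.18491792)·234000/3357 = 5.2055906.
West: Wₕ = 0.17278866; term = 0.17278866²·(1 − 0.01553604)·289100/161 = 52.77795.
Sum = 75.840964.
SE = √(75.840964) = 8.71.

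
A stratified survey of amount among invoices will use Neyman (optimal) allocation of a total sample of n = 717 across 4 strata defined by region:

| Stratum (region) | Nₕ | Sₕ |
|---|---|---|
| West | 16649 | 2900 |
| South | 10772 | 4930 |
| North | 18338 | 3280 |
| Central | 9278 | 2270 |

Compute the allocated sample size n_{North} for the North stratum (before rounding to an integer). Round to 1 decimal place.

236.2

Neyman allocation: nₕ = n·NₕSₕ / Σⱼ NⱼSⱼ.
Σ NⱼSⱼ = 16649·2900 + 10772·4930 + 18338·3280 + 9278·2270 = 1.8259776 × 10^8.
n_{North} = 717·18338·3280 / (1.8259776 × 10^8) = 236.2.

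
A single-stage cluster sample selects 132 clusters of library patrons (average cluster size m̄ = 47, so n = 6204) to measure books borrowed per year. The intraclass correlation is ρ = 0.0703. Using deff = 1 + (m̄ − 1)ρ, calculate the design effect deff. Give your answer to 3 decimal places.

4.234

deff = 1 + (47 − 1)·0.0703 = 1 + 3.2338 = 4.2338.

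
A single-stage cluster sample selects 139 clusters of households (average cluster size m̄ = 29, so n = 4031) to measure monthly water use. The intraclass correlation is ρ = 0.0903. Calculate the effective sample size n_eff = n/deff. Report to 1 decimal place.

1142.4

deff = 1 + (29 − 1)·0.0903 = 1 + 2.5284 = 3.5284.
n_eff = 4031 / 3.5284 = 1142.4.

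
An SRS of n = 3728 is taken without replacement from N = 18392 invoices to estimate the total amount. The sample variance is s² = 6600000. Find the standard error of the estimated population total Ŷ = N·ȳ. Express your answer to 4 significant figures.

691000

Var(Ŷ) = N²·Var(ȳ) = N²·(1 − n/N)·s²/n.
f = 3728/18392 = 0.20269682; Var(ȳ) = 0.79730318·6600000/3728 = 1411.5346.
Var(Ŷ) = 18392² · 1411.5346 = 4.7747369 × 10^11.
SE(Ŷ) = √(4.7747369 × 10^11) = 691000.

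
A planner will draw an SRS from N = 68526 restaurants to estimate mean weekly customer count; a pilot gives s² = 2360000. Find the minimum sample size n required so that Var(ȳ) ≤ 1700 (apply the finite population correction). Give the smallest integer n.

1361

Without fpc, n₀ = s²/D = 2360000/1700 = 1388.2353.
With fpc, (1 − n/N)·s²/n ≤ D requires n ≥ n₀/(1 + n₀/N) = 1388.2353/(1 + 1388.2353/68526) = 1360.6701.
Rounding up, n = 1361.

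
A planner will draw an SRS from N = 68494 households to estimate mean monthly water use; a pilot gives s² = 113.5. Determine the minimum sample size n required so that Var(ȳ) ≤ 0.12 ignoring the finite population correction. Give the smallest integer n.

Without fpc, n₀ = s²/D = 113.5/0.12 = 945.8333.
Rounding up, n = 946.

946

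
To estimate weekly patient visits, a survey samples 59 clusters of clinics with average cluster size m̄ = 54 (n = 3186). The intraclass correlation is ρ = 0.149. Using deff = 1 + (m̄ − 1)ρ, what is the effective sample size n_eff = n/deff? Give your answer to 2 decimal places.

deff = 1 + (54 − 1)·0.149 = 1 + 7.897 = 8.897.
n_eff = 3186 / 8.897 = 358.10.

358.10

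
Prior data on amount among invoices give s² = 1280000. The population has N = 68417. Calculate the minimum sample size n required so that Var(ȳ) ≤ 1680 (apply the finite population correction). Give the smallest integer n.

754

Without fpc, n₀ = s²/D = 1280000/1680 = 761.9048.
With fpc, (1 − n/N)·s²/n ≤ D requires n ≥ n₀/(1 + n₀/N) = 761.9048/(1 + 761.9048/68417) = 753.5135.
Rounding up, n = 754.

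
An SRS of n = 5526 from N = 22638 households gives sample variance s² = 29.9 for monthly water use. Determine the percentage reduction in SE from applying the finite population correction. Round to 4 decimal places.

13.0577

f = n/N = 5526/22638 = 0.24410284.
SE_no-fpc = √(s²/n) = 0.073558041; SE_fpc = √((1−f)s²/n) = 0.063953087.
Ratio = √(1−f) = 0.86942347. Reduction = 100·(1 − 0.86942347) = 13.0577%.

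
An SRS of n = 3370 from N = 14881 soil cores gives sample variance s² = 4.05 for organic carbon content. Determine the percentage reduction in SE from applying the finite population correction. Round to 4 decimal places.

f = n/N = 3370/14881 = 0.22646328.
SE_no-fpc = √(s²/n) = 0.034666705; SE_fpc = √((1−f)s²/n) = 0.030489691.
Ratio = √(1−f) = 0.87950937. Reduction = 100·(1 − 0.87950937) = 12.0491%.

12.0491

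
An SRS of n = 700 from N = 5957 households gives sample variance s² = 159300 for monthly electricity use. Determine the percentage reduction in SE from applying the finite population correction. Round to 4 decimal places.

6.0590

f = n/N = 700/5957 = 0.11750881.
SE_no-fpc = √(s²/n) = 15.085471; SE_fpc = √((1−f)s²/n) = 14.171442.
Ratio = √(1−f) = 0.93941002. Reduction = 100·(1 − 0.93941002) = 6.0590%.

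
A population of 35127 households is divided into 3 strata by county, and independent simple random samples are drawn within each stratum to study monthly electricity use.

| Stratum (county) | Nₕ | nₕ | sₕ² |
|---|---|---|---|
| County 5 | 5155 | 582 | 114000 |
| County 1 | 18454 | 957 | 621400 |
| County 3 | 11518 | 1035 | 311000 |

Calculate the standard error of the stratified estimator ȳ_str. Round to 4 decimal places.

14.2499

Var(ȳ_str) = Σₕ Wₕ²(1 − fₕ)sₕ²/nₕ with Wₕ = Nₕ/N, N = 35127.
County 5: Wₕ = 0.14675321; term = 0.14675321²·(1 − 0.11290010)·114000/582 = 3.7422226.
County 1: Wₕ = 0.52535087; term = 0.52535087²·(1 − 0.05185868)·621400/957 = 169.91483.
County 3: Wₕ = 0.32789592; term = 0.32789592²·(1 − 0.08985935)·311000/1035 = 29.403605.
Sum = 203.06066.
SE = √(203.06066) = 14.2499.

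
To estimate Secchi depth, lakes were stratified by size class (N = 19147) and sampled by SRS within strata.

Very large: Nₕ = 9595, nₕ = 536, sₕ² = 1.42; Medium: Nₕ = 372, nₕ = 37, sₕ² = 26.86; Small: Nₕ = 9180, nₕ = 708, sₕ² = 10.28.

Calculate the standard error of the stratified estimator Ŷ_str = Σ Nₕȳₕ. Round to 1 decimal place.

Var(Ŷ_str) = Σₕ Nₕ²(1 − fₕ)sₕ²/nₕ.
Very large: 9595²·(1 − 536/9595)·1.42/536 = 230276.06.
Medium: 372²·(1 − 37/372)·26.86/37 = 90467.384.
Small: 9180²·(1 − 708/9180)·10.28/708 = 1.1292458 × 10^6.
Sum = 1.4499892 × 10^6.
SE = √(1.4499892 × 10^6) = 1204.2.

1204.2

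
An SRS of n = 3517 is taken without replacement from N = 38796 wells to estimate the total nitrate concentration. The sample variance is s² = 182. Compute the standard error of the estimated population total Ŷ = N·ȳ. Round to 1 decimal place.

8415.9

Var(Ŷ) = N²·Var(ȳ) = N²·(1 − n/N)·s²/n.
f = 3517/38796 = 0.09065368; Var(ȳ) = 0.90934632·182/3517 = 0.047057444.
Var(Ŷ) = 38796² · 0.047057444 = 7.0827553 × 10^7.
SE(Ŷ) = √(7.0827553 × 10^7) = 8415.9.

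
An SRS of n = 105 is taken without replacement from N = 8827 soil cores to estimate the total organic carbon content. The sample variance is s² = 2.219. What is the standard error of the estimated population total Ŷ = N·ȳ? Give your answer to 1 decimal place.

1275.6

Var(Ŷ) = N²·Var(ȳ) = N²·(1 − n/N)·s²/n.
f = 105/8827 = 0.01189532; Var(ȳ) = 0.98810468·2.219/105 = 0.020881946.
Var(Ŷ) = 8827² · 0.020881946 = 1.6270362 × 10^6.
SE(Ŷ) = √(1.6270362 × 10^6) = 1275.6.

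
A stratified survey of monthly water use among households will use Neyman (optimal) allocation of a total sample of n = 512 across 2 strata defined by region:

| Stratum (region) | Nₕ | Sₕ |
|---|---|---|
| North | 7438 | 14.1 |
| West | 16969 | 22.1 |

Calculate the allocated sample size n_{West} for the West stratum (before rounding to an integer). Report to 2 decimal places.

Neyman allocation: nₕ = n·NₕSₕ / Σⱼ NⱼSⱼ.
Σ NⱼSⱼ = 7438·14.1 + 16969·22.1 = 479890.7.
n_{West} = 512·16969·22.1 / 479890.7 = 400.11.

400.11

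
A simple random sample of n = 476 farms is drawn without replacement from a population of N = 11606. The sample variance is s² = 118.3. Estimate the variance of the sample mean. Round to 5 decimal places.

Under SRS without replacement, Var(ȳ) = (1 − f)·s²/n with f = n/N = 476/11606 = 0.04101327.
Var(ȳ) = (1 − 0.04101327)·118.3/476 = 0.95898673·0.24852941 = 0.23833641.

0.23834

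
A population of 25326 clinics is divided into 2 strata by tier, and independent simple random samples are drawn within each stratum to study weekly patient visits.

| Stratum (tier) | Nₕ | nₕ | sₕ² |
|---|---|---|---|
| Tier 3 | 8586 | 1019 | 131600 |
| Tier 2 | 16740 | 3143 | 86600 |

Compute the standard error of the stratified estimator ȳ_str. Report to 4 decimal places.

4.7812

Var(ȳ_str) = Σₕ Wₕ²(1 − fₕ)sₕ²/nₕ with Wₕ = Nₕ/N, N = 25326.
Tier 3: Wₕ = 0.33901919; term = 0.33901919²·(1 − 0.11868157)·131600/1019 = 13.081668.
Tier 2: Wₕ = 0.66098081; term = 0.66098081²·(1 − 0.18775388)·86600/3143 = 9.7777484.
Sum = 22.859416.
SE = √(22.859416) = 4.7812.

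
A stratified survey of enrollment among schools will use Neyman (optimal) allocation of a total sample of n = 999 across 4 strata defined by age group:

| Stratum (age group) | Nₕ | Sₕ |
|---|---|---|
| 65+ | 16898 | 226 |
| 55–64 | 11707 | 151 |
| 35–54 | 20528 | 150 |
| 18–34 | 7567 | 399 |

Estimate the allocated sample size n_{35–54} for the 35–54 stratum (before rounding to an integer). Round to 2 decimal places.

263.25

Neyman allocation: nₕ = n·NₕSₕ / Σⱼ NⱼSⱼ.
Σ NⱼSⱼ = 16898·226 + 11707·151 + 20528·150 + 7567·399 = 1.1685138 × 10^7.
n_{35–54} = 999·20528·150 / (1.1685138 × 10^7) = 263.25.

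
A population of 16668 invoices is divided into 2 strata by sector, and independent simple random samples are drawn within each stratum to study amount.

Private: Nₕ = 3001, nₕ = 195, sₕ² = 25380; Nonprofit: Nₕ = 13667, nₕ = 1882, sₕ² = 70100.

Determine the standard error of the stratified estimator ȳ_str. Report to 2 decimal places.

5.05

Var(ȳ_str) = Σₕ Wₕ²(1 − fₕ)sₕ²/nₕ with Wₕ = Nₕ/N, N = 16668.
Private: Wₕ = 0.18004560; term = 0.18004560²·(1 − 0.06497834)·25380/195 = 3.9449698.
Nonprofit: Wₕ = 0.81995440; term = 0.81995440²·(1 − 0.13770396)·70100/1882 = 21.594055.
Sum = 25.539025.
SE = √(25.539025) = 5.05.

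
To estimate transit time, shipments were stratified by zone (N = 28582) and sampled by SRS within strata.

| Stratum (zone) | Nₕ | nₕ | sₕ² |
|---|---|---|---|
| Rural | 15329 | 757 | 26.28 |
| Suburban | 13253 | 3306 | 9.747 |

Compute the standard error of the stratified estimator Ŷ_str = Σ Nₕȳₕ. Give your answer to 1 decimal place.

Var(Ŷ_str) = Σₕ Nₕ²(1 − fₕ)sₕ²/nₕ.
Rural: 15329²·(1 − 757/15329)·26.28/757 = 7.7546548 × 10^6.
Suburban: 13253²·(1 − 3306/13253)·9.747/3306 = 388664.1.
Sum = 8.1433189 × 10^6.
SE = √(8.1433189 × 10^6) = 2853.7.

2853.7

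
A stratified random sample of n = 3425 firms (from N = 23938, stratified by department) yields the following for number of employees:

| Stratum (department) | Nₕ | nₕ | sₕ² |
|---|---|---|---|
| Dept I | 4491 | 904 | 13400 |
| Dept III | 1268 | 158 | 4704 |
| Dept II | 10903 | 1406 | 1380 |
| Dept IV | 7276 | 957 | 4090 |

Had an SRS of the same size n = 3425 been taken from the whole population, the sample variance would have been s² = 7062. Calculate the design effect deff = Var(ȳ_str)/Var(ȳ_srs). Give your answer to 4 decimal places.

Var(ȳ_str) = Σ Wₕ²(1−fₕ)sₕ²/nₕ with Wₕ = Nₕ/23938:
  Dept I: (4491/23938)²·(1−904/4491)·13400/904 = 0.41671111
  Dept III: (1268/23938)²·(1−158/1268)·4704/158 = 0.073126828
  Dept II: (10903/23938)²·(1−1406/10903)·1380/1406 = 0.17735788
  Dept IV: (7276/23938)²·(1−957/7276)·4090/957 = 0.34290727
  → Var(ȳ_str) = 1.0101031.
Var(ȳ_srs) = (1 − 3425/23938)·7062/3425 = 1.7668857.
deff = 1.0101031 / 1.7668857 = 0.5717.

0.5717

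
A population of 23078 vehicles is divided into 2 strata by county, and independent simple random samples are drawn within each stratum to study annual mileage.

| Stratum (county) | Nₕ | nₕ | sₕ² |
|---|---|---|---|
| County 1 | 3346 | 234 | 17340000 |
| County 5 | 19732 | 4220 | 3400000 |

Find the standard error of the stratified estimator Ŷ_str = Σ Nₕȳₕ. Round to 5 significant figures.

1.0091 × 10^6

Var(Ŷ_str) = Σₕ Nₕ²(1 − fₕ)sₕ²/nₕ.
County 1: 3346²·(1 − 234/3346)·17340000/234 = 7.7161162 × 10^11.
County 5: 19732²·(1 − 4220/19732)·3400000/4220 = 2.4660698 × 10^11.
Sum = 1.0182186 × 10^12.
SE = √(1.0182186 × 10^12) = 1.0091 × 10^6.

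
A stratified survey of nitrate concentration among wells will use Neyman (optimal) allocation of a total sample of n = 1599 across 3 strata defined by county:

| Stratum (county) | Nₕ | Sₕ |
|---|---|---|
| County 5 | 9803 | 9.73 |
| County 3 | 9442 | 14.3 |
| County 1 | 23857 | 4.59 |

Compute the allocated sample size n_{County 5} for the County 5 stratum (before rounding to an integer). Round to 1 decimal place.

Neyman allocation: nₕ = n·NₕSₕ / Σⱼ NⱼSⱼ.
Σ NⱼSⱼ = 9803·9.73 + 9442·14.3 + 23857·4.59 = 339907.42.
n_{County 5} = 1599·9803·9.73 / 339907.42 = 448.7.

448.7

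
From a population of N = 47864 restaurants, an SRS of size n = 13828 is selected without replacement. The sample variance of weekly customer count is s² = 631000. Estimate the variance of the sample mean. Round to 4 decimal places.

Under SRS without replacement, Var(ȳ) = (1 − f)·s²/n with f = n/N = 13828/47864 = 0.28890189.
Var(ȳ) = (1 − 0.28890189)·631000/13828 = 0.71109811·45.632051 = 32.448865.

32.4489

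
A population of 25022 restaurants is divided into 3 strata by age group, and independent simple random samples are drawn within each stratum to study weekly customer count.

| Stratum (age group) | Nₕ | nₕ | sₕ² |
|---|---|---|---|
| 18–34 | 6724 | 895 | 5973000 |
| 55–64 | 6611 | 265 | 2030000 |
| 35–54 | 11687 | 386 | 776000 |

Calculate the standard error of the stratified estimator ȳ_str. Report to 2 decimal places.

Var(ȳ_str) = Σₕ Wₕ²(1 − fₕ)sₕ²/nₕ with Wₕ = Nₕ/N, N = 25022.
18–34: Wₕ = 0.26872352; term = 0.26872352²·(1 − 0.13310529)·5973000/895 = 417.77957.
55–64: Wₕ = 0.26420750; term = 0.26420750²·(1 − 0.04008471)·2030000/265 = 513.30246.
35–54: Wₕ = 0.46706898; term = 0.46706898²·(1 − 0.03302815)·776000/386 = 424.08245.
Sum = 1355.1645.
SE = √(1355.1645) = 36.81.

36.81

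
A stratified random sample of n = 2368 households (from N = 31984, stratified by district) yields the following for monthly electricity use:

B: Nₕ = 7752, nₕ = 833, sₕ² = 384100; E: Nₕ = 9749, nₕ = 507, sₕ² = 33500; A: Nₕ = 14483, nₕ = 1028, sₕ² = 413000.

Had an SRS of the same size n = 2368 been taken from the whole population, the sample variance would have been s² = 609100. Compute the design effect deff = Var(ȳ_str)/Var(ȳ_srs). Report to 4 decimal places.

0.4473

Var(ȳ_str) = Σ Wₕ²(1−fₕ)sₕ²/nₕ with Wₕ = Nₕ/31984:
  B: (7752/31984)²·(1−833/7752)·384100/833 = 24.176356
  E: (9749/31984)²·(1−507/9749)·33500/507 = 5.8196562
  A: (14483/31984)²·(1−1028/14483)·413000/1028 = 76.530335
  → Var(ȳ_str) = 106.52635.
Var(ȳ_srs) = (1 − 2368/31984)·609100/2368 = 238.17739.
deff = 106.52635 / 238.17739 = 0.4473.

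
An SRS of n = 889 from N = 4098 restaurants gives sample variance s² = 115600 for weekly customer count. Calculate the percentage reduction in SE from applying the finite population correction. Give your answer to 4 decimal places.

f = n/N = 889/4098 = 0.21693509.
SE_no-fpc = √(s²/n) = 11.403234; SE_fpc = √((1−f)s²/n) = 10.090831.
Ratio = √(1−f) = 0.88490955. Reduction = 100·(1 − 0.88490955) = 11.5090%.

11.5090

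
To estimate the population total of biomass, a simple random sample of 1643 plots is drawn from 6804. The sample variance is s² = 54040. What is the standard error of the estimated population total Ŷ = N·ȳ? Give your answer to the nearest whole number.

33985

Var(Ŷ) = N²·Var(ȳ) = N²·(1 − n/N)·s²/n.
f = 1643/6804 = 0.24147560; Var(ȳ) = 0.75852440·54040/1643 = 24.948666.
Var(Ŷ) = 6804² · 24.948666 = 1.1549839 × 10^9.
SE(Ŷ) = √(1.1549839 × 10^9) = 33985.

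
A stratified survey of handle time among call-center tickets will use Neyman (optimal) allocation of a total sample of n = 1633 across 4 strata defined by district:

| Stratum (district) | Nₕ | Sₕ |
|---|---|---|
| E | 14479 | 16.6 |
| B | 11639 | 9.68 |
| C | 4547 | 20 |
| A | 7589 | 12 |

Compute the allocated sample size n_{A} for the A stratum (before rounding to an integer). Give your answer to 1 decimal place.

278.0

Neyman allocation: nₕ = n·NₕSₕ / Σⱼ NⱼSⱼ.
Σ NⱼSⱼ = 14479·16.6 + 11639·9.68 + 4547·20 + 7589·12 = 535024.92.
n_{A} = 1633·7589·12 / 535024.92 = 278.0.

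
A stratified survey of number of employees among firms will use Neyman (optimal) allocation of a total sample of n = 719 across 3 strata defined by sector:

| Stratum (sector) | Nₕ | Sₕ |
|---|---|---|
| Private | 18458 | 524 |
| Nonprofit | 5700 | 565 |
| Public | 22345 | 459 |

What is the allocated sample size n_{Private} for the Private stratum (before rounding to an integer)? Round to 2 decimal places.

Neyman allocation: nₕ = n·NₕSₕ / Σⱼ NⱼSⱼ.
Σ NⱼSⱼ = 18458·524 + 5700·565 + 22345·459 = 2.3148847 × 10^7.
n_{Private} = 719·18458·524 / (2.3148847 × 10^7) = 300.41.

300.41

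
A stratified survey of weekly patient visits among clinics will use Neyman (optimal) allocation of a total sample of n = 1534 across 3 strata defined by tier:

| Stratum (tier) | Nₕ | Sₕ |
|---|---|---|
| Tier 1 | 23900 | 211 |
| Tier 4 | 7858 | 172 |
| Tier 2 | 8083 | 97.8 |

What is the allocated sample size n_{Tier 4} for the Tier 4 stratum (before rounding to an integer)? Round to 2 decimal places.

Neyman allocation: nₕ = n·NₕSₕ / Σⱼ NⱼSⱼ.
Σ NⱼSⱼ = 23900·211 + 7858·172 + 8083·97.8 = 7.1849934 × 10^6.
n_{Tier 4} = 1534·7858·172 / (7.1849934 × 10^6) = 288.56.

288.56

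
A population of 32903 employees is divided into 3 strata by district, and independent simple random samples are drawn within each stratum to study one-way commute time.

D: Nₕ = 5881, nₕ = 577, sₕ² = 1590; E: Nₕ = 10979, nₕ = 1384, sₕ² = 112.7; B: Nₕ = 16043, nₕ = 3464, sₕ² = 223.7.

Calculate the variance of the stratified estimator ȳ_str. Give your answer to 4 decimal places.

0.0994

Var(ȳ_str) = Σₕ Wₕ²(1 − fₕ)sₕ²/nₕ with Wₕ = Nₕ/N, N = 32903.
D: Wₕ = 0.17873750; term = 0.17873750²·(1 − 0.09811257)·1590/577 = 0.079397168.
E: Wₕ = 0.33367778; term = 0.33367778²·(1 − 0.12605884)·112.7/1384 = 0.0079236374.
B: Wₕ = 0.48758472; term = 0.48758472²·(1 − 0.21591972)·223.7/3464 = 0.012037847.
Sum = 0.099358652.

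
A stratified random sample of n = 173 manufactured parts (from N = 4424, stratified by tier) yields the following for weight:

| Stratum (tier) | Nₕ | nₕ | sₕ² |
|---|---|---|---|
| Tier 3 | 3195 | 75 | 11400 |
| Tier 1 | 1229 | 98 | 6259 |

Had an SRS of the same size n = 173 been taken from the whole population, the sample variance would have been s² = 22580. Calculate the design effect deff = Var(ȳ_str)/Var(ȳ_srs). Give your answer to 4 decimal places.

Var(ȳ_str) = Σ Wₕ²(1−fₕ)sₕ²/nₕ with Wₕ = Nₕ/4424:
  Tier 3: (3195/4424)²·(1−75/3195)·11400/75 = 77.41744
  Tier 1: (1229/4424)²·(1−98/1229)·6259/98 = 4.5358964
  → Var(ȳ_str) = 81.953336.
Var(ȳ_srs) = (1 − 173/4424)·22580/173 = 125.41625.
deff = 81.953336 / 125.41625 = 0.6535.

0.6535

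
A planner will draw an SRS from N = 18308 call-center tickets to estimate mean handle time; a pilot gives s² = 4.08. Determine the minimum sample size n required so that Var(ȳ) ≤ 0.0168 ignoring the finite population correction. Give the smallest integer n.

243

Without fpc, n₀ = s²/D = 4.08/0.0168 = 242.8571.
Rounding up, n = 243.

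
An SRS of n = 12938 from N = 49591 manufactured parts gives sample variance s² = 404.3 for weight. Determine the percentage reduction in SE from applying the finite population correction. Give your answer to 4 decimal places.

14.0287

f = n/N = 12938/49591 = 0.26089411.
SE_no-fpc = √(s²/n) = 0.17677396; SE_fpc = √((1−f)s²/n) = 0.15197482.
Ratio = √(1−f) = 0.85971268. Reduction = 100·(1 − 0.85971268) = 14.0287%.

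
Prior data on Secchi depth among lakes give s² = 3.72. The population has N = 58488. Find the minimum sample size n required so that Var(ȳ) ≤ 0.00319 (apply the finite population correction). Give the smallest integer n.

Without fpc, n₀ = s²/D = 3.72/0.00319 = 1166.1442.
With fpc, (1 − n/N)·s²/n ≤ D requires n ≥ n₀/(1 + n₀/N) = 1166.1442/(1 + 1166.1442/58488) = 1143.3479.
Rounding up, n = 1144.

1144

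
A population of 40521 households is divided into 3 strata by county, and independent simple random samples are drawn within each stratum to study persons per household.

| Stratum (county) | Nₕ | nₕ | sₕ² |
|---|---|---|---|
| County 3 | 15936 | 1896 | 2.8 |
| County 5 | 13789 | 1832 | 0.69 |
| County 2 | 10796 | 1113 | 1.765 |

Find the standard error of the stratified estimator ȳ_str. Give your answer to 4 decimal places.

Var(ȳ_str) = Σₕ Wₕ²(1 − fₕ)sₕ²/nₕ with Wₕ = Nₕ/N, N = 40521.
County 3: Wₕ = 0.39327756; term = 0.39327756²·(1 − 0.11897590)·2.8/1896 = 2.0123607 × 10^-4.
County 5: Wₕ = 0.34029269; term = 0.34029269²·(1 − 0.13285953)·0.69/1832 = 3.781972 × 10^-5.
County 2: Wₕ = 0.26642975; term = 0.26642975²·(1 − 0.10309374)·1.765/1113 = 1.0096295 × 10^-4.
Sum = 3.4001874 × 10^-4.
SE = √(3.4001874 × 10^-4) = 0.0184.

0.0184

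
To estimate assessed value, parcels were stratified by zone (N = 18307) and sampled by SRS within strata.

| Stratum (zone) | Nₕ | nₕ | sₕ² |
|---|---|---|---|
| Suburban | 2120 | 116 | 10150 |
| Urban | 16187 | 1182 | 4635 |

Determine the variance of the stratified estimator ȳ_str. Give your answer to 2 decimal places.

Var(ȳ_str) = Σₕ Wₕ²(1 − fₕ)sₕ²/nₕ with Wₕ = Nₕ/N, N = 18307.
Suburban: Wₕ = 0.11580270; term = 0.11580270²·(1 − 0.05471698)·10150/116 = 1.1091934.
Urban: Wₕ = 0.88419730; term = 0.88419730²·(1 − 0.07302156)·4635/1182 = 2.8418442.
Sum = 3.9510376.

3.95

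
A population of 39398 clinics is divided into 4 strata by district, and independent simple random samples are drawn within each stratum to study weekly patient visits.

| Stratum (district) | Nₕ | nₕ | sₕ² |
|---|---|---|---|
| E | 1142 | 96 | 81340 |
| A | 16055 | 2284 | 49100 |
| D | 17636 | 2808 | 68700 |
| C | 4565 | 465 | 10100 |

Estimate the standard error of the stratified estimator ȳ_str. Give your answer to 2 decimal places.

2.85

Var(ȳ_str) = Σₕ Wₕ²(1 − fₕ)sₕ²/nₕ with Wₕ = Nₕ/N, N = 39398.
E: Wₕ = 0.02898624; term = 0.02898624²·(1 − 0.08406305)·81340/96 = 0.65205221.
A: Wₕ = 0.40750800; term = 0.40750800²·(1 − 0.14226098)·49100/2284 = 3.0620539.
D: Wₕ = 0.44763694; term = 0.44763694²·(1 − 0.15921978)·68700/2808 = 4.1218668.
C: Wₕ = 0.11586883; term = 0.11586883²·(1 − 0.10186199)·10100/465 = 0.26190555.
Sum = 8.0978785.
SE = √(8.0978785) = 2.85.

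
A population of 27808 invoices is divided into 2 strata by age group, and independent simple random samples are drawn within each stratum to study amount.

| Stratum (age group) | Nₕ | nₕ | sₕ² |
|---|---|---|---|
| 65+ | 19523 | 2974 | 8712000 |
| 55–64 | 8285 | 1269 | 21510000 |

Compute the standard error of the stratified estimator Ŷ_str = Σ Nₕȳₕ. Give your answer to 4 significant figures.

1.390 × 10^6

Var(Ŷ_str) = Σₕ Nₕ²(1 − fₕ)sₕ²/nₕ.
65+: 19523²·(1 − 2974/19523)·8712000/2974 = 9.4644463 × 10^11.
55–64: 8285²·(1 − 1269/8285)·21510000/1269 = 9.8528275 × 10^11.
Sum = 1.9317274 × 10^12.
SE = √(1.9317274 × 10^12) = 1.390 × 10^6.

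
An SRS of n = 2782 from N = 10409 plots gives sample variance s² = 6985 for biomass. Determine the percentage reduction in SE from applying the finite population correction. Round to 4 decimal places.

f = n/N = 2782/10409 = 0.26726871.
SE_no-fpc = √(s²/n) = 1.5845452; SE_fpc = √((1−f)s²/n) = 1.3563664.
Ratio = √(1−f) = 0.85599725. Reduction = 100·(1 − 0.85599725) = 14.4003%.

14.4003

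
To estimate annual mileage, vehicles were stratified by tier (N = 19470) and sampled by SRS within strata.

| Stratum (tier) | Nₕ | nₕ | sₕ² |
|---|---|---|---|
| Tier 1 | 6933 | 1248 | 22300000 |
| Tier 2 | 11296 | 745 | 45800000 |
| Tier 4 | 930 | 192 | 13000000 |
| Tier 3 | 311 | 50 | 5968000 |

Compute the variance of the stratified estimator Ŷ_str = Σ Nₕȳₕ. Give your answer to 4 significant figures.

Var(Ŷ_str) = Σₕ Nₕ²(1 − fₕ)sₕ²/nₕ.
Tier 1: 6933²·(1 − 1248/6933)·22300000/1248 = 7.0427447 × 10^11.
Tier 2: 11296²·(1 − 745/11296)·45800000/745 = 7.3270223 × 10^12.
Tier 4: 930²·(1 − 192/930)·13000000/192 = 4.6470938 × 10^10.
Tier 3: 311²·(1 − 50/311)·5968000/50 = 9.6885706 × 10^9.
Sum = 8.0874563 × 10^12.

8.087 × 10^12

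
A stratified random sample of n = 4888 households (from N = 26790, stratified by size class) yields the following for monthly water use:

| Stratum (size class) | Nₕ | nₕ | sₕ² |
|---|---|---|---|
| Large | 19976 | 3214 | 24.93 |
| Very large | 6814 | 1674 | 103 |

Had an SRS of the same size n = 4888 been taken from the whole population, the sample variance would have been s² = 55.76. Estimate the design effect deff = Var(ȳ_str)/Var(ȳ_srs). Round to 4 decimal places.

Var(ȳ_str) = Σ Wₕ²(1−fₕ)sₕ²/nₕ with Wₕ = Nₕ/26790:
  Large: (19976/26790)²·(1−3214/19976)·24.93/3214 = 0.0036188064
  Very large: (6814/26790)²·(1−1674/6814)·103/1674 = 0.0030026284
  → Var(ȳ_str) = 0.0066214348.
Var(ȳ_srs) = (1 − 4888/26790)·55.76/4888 = 0.009326155.
deff = 0.0066214348 / 0.009326155 = 0.7100.

0.7100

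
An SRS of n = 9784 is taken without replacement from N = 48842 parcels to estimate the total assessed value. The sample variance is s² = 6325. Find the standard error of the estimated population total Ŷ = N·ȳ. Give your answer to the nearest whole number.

35118

Var(Ŷ) = N²·Var(ȳ) = N²·(1 − n/N)·s²/n.
f = 9784/48842 = 0.20031940; Var(ȳ) = 0.79968060·6325/9784 = 0.51696441.
Var(Ŷ) = 48842² · 0.51696441 = 1.2332398 × 10^9.
SE(Ŷ) = √(1.2332398 × 10^9) = 35118.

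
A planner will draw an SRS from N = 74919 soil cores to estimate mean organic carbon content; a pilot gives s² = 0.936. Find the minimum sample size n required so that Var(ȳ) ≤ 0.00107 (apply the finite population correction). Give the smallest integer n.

865

Without fpc, n₀ = s²/D = 0.936/0.00107 = 874.7664.
With fpc, (1 − n/N)·s²/n ≤ D requires n ≥ n₀/(1 + n₀/N) = 874.7664/(1 + 874.7664/74919) = 864.6704.
Rounding up, n = 865.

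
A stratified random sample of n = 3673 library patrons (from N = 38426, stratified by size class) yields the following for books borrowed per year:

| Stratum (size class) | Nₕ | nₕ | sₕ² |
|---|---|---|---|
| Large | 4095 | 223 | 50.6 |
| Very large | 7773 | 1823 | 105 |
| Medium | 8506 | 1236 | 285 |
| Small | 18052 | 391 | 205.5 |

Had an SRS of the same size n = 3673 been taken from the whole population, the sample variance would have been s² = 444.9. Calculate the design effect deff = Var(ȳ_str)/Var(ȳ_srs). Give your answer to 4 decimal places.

Var(ȳ_str) = Σ Wₕ²(1−fₕ)sₕ²/nₕ with Wₕ = Nₕ/38426:
  Large: (4095/38426)²·(1−223/4095)·50.6/223 = 0.0024366017
  Very large: (7773/38426)²·(1−1823/7773)·105/1823 = 0.0018040888
  Medium: (8506/38426)²·(1−1236/8506)·285/1236 = 0.0096568575
  Small: (18052/38426)²·(1−391/18052)·205.5/391 = 0.11348157
  → Var(ȳ_str) = 0.12737912.
Var(ȳ_srs) = (1 − 3673/38426)·444.9/3673 = 0.10954905.
deff = 0.12737912 / 0.10954905 = 1.1628.

1.1628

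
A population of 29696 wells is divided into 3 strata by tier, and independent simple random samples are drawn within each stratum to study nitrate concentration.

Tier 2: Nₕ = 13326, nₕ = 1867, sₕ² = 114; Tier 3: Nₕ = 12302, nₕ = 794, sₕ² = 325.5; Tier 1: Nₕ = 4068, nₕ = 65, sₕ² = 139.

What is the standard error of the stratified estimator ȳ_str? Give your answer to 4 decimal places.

0.3404

Var(ȳ_str) = Σₕ Wₕ²(1 − fₕ)sₕ²/nₕ with Wₕ = Nₕ/N, N = 29696.
Tier 2: Wₕ = 0.44874731; term = 0.44874731²·(1 − 0.14010206)·114/1867 = 0.010573315.
Tier 3: Wₕ = 0.41426455; term = 0.41426455²·(1 − 0.06454235)·325.5/794 = 0.065812768.
Tier 1: Wₕ = 0.13698815; term = 0.13698815²·(1 − 0.01597837)·139/65 = 0.03948863.
Sum = 0.11587471.
SE = √(0.11587471) = 0.3404.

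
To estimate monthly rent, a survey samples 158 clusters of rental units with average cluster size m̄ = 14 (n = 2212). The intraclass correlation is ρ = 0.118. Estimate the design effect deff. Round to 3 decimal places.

deff = 1 + (14 − 1)·0.118 = 1 + 1.534 = 2.534.

2.534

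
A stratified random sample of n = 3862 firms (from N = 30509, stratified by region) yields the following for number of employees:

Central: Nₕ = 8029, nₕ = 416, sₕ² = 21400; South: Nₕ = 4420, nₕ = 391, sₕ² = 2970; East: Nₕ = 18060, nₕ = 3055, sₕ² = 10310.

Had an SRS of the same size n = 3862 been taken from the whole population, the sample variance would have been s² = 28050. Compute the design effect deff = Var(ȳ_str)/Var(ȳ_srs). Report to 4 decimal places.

0.7103

Var(ȳ_str) = Σ Wₕ²(1−fₕ)sₕ²/nₕ with Wₕ = Nₕ/30509:
  Central: (8029/30509)²·(1−416/8029)·21400/416 = 3.3781722
  South: (4420/30509)²·(1−391/4420)·2970/391 = 0.14532599
  East: (18060/30509)²·(1−3055/18060)·10310/3055 = 0.98252871
  → Var(ȳ_str) = 4.5060269.
Var(ȳ_srs) = (1 − 3862/30509)·28050/3862 = 6.3436753.
deff = 4.5060269 / 6.3436753 = 0.7103.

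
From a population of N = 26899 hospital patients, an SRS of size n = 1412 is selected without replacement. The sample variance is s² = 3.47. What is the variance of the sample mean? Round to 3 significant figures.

Under SRS without replacement, Var(ȳ) = (1 − f)·s²/n with f = n/N = 1412/26899 = 0.05249266.
Var(ȳ) = (1 − 0.05249266)·3.47/1412 = 0.94750734·0.0024575071 = 0.002328506.

0.00233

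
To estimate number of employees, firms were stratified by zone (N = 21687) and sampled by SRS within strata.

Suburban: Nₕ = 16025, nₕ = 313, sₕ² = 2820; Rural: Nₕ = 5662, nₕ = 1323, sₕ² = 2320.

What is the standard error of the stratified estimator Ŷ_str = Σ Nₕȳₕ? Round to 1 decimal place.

48078.7

Var(Ŷ_str) = Σₕ Nₕ²(1 − fₕ)sₕ²/nₕ.
Suburban: 16025²·(1 − 313/16025)·2820/313 = 2.2684765 × 10^9.
Rural: 5662²·(1 − 1323/5662)·2320/1323 = 4.3081187 × 10^7.
Sum = 2.3115577 × 10^9.
SE = √(2.3115577 × 10^9) = 48078.7.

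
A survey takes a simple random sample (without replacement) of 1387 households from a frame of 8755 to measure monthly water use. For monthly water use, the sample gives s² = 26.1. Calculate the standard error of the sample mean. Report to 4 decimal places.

Under SRS without replacement, Var(ȳ) = (1 − f)·s²/n with f = n/N = 1387/8755 = 0.15842376.
Var(ȳ) = (1 − 0.15842376)·26.1/1387 = 0.84157624·0.018817592 = 0.015836438.
SE(ȳ) = √(0.015836438) = 0.1258.

0.1258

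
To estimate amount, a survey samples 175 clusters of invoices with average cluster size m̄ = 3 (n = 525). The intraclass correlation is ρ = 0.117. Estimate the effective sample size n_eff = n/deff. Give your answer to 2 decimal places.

deff = 1 + (3 − 1)·0.117 = 1 + 0.234 = 1.234.
n_eff = 525 / 1.234 = 425.45.

425.45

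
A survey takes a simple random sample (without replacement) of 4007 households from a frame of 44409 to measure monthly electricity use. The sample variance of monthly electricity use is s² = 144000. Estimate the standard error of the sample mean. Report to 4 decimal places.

Under SRS without replacement, Var(ȳ) = (1 − f)·s²/n with f = n/N = 4007/44409 = 0.09022946.
Var(ȳ) = (1 − 0.09022946)·144000/4007 = 0.90977054·35.93711 = 32.694524.
SE(ȳ) = √(32.694524) = 5.7179.

5.7179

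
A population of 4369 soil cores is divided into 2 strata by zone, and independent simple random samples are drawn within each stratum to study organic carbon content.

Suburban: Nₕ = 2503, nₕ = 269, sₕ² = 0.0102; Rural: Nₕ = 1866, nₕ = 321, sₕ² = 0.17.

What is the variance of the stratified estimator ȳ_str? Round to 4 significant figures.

Var(ȳ_str) = Σₕ Wₕ²(1 − fₕ)sₕ²/nₕ with Wₕ = Nₕ/N, N = 4369.
Suburban: Wₕ = 0.57289998; term = 0.57289998²·(1 − 0.10747103)·0.0102/269 = 1.1107794 × 10^-5.
Rural: Wₕ = 0.42710002; term = 0.42710002²·(1 − 0.17202572)·0.17/321 = 7.9987095 × 10^-5.
Sum = 9.1094889 × 10^-5.

9.109 × 10^-5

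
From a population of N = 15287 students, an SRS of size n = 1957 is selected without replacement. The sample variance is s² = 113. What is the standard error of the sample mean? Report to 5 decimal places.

0.22439

Under SRS without replacement, Var(ȳ) = (1 − f)·s²/n with f = n/N = 1957/15287 = 0.12801727.
Var(ȳ) = (1 − 0.12801727)·113/1957 = 0.87198273·0.057741441 = 0.050349539.
SE(ȳ) = √(0.050349539) = 0.22439.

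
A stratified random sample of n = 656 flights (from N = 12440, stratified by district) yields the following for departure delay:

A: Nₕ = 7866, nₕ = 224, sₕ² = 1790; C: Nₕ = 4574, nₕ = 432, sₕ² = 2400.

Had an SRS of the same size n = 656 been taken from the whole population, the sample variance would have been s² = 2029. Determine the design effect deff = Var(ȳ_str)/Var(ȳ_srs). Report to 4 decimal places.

1.2916

Var(ȳ_str) = Σ Wₕ²(1−fₕ)sₕ²/nₕ with Wₕ = Nₕ/12440:
  A: (7866/12440)²·(1−224/7866)·1790/224 = 3.1040251
  C: (4574/12440)²·(1−432/4574)·2400/432 = 0.68013166
  → Var(ȳ_str) = 3.7841568.
Var(ȳ_srs) = (1 − 656/12440)·2029/656 = 2.9298849.
deff = 3.7841568 / 2.9298849 = 1.2916.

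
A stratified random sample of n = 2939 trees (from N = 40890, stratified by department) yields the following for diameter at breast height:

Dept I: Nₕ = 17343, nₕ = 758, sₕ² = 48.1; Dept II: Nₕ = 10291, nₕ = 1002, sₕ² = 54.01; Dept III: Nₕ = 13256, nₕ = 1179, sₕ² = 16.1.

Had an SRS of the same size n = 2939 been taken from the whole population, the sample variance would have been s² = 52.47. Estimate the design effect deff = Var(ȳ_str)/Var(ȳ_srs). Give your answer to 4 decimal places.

Var(ȳ_str) = Σ Wₕ²(1−fₕ)sₕ²/nₕ with Wₕ = Nₕ/40890:
  Dept I: (17343/40890)²·(1−758/17343)·48.1/758 = 0.010916448
  Dept II: (10291/40890)²·(1−1002/10291)·54.01/1002 = 0.0030817597
  Dept III: (13256/40890)²·(1−1179/13256)·16.1/1179 = 0.0013075232
  → Var(ȳ_str) = 0.015305731.
Var(ȳ_srs) = (1 − 2939/40890)·52.47/2939 = 0.016569812.
deff = 0.015305731 / 0.016569812 = 0.9237.

0.9237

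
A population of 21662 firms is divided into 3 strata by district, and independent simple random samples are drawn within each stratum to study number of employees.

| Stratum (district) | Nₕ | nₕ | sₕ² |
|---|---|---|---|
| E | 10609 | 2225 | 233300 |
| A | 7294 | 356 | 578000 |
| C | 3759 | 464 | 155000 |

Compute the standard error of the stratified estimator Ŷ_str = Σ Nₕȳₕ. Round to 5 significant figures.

309240

Var(Ŷ_str) = Σₕ Nₕ²(1 − fₕ)sₕ²/nₕ.
E: 10609²·(1 − 2225/10609)·233300/2225 = 9.3263228 × 10^9.
A: 7294²·(1 − 356/7294)·578000/356 = 8.2163304 × 10^10.
C: 3759²·(1 − 464/3759)·155000/464 = 4.1375329 × 10^9.
Sum = 9.562716 × 10^10.
SE = √(9.562716 × 10^10) = 309240.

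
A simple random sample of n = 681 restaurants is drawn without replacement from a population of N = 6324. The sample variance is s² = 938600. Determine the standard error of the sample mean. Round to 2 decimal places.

Under SRS without replacement, Var(ȳ) = (1 − f)·s²/n with f = n/N = 681/6324 = 0.10768501.
Var(ȳ) = (1 − 0.10768501)·938600/681 = 0.89231499·1378.2673 = 1229.8485.
SE(ȳ) = √(1229.8485) = 35.07.

35.07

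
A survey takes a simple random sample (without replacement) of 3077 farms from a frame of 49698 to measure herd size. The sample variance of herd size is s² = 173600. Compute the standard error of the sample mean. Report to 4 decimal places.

Under SRS without replacement, Var(ȳ) = (1 − f)·s²/n with f = n/N = 3077/49698 = 0.06191396.
Var(ȳ) = (1 − 0.06191396)·173600/3077 = 0.93808604·56.41859 = 52.925491.
SE(ȳ) = √(52.925491) = 7.2750.

7.2750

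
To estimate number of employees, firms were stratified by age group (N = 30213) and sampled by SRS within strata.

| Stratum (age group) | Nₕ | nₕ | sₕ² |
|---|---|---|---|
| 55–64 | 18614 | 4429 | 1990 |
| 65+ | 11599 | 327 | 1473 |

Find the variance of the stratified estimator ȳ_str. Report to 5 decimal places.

Var(ȳ_str) = Σₕ Wₕ²(1 − fₕ)sₕ²/nₕ with Wₕ = Nₕ/N, N = 30213.
55–64: Wₕ = 0.61609241; term = 0.61609241²·(1 − 0.23793919)·1990/4429 = 0.1299657.
65+: Wₕ = 0.38390759; term = 0.38390759²·(1 − 0.02819209)·1473/327 = 0.64519177.
Sum = 0.77515747.

0.77516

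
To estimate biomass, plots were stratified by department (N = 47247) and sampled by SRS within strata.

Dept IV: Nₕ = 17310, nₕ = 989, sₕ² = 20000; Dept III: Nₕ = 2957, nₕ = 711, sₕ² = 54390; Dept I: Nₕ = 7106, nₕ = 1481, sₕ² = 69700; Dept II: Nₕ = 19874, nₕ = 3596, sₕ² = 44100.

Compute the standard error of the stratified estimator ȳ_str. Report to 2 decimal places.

Var(ȳ_str) = Σₕ Wₕ²(1 − fₕ)sₕ²/nₕ with Wₕ = Nₕ/N, N = 47247.
Dept IV: Wₕ = 0.36637247; term = 0.36637247²·(1 − 0.05713460)·20000/989 = 2.5593463.
Dept III: Wₕ = 0.06258598; term = 0.06258598²·(1 − 0.24044640)·54390/711 = 0.22759466.
Dept I: Wₕ = 0.15040108; term = 0.15040108²·(1 − 0.20841542)·69700/1481 = 0.84270772.
Dept II: Wₕ = 0.42064046; term = 0.42064046²·(1 − 0.18093992)·44100/3596 = 1.7772837.
Sum = 5.4069324.
SE = √(5.4069324) = 2.33.

2.33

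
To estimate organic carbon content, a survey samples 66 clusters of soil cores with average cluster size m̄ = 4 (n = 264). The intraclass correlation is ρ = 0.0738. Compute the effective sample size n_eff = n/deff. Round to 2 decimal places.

216.15

deff = 1 + (4 − 1)·0.0738 = 1 + 0.2214 = 1.2214.
n_eff = 264 / 1.2214 = 216.15.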